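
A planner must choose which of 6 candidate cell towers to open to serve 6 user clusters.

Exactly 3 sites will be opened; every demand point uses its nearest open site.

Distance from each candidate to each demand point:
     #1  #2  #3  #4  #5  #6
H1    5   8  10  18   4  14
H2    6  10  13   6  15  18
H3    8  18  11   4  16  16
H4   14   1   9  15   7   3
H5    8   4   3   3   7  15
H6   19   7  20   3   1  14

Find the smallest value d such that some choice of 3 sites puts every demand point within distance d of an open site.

5

Open {H1, H4, H5}.
  Farthest demand point is #1 at distance 5 (to H1); all others are ≤ 5.
With {H2, H4, H5} the worst case is 7.
With {H3, H4, H5} the worst case is 8.
No size-3 selection achieves below 5.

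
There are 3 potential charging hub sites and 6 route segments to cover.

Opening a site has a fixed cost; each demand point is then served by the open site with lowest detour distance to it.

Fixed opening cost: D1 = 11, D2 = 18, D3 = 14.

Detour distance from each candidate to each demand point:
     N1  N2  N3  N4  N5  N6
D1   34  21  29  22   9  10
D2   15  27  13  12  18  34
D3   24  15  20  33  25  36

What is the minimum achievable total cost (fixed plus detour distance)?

109

Open {D1, D2}: assign each demand point to its cheapest open site.
  N1→D2 15, N2→D1 21, N3→D2 13, N4→D2 12, N5→D1 9, N6→D1 10
  detour distance 80, fixed 29 → total 109.
Compare {D1, D2, D3}: detour distance 74 + fixed 43 = 117.
Compare {D1, D3}: detour distance 100 + fixed 25 = 125.
Compare {D1}: detour distance 125 + fixed 11 = 136.
All other subsets cost ≥ 117. Minimum total cost: 109.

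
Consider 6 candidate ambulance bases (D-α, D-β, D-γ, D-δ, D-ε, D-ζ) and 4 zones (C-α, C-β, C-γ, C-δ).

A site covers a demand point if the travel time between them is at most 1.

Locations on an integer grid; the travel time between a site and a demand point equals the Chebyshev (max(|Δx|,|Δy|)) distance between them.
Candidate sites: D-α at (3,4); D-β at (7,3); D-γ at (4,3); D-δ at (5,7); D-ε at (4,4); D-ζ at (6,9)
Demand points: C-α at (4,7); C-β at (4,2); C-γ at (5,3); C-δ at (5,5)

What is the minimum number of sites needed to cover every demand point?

3

Coverage sets (demand points within 1 of each site):
  D-α: {}
  D-β: {}
  D-γ: {C-β, C-γ}
  D-δ: {C-α}
  D-ε: {C-γ, C-δ}
  D-ζ: {}
No 2 sites suffice: every size-2 union leaves at least one demand point uncovered.
But {D-γ, D-δ, D-ε} covers everything, so the minimum is 3.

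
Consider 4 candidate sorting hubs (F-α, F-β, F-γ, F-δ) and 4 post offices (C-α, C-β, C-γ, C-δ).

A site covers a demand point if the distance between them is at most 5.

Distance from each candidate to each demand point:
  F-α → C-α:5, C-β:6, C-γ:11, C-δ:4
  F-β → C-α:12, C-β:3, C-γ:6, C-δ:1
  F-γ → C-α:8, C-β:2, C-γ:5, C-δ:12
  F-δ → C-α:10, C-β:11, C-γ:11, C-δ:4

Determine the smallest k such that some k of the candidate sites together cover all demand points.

2

Coverage sets (demand points within 5 of each site):
  F-α: {C-α, C-δ}
  F-β: {C-β, C-δ}
  F-γ: {C-β, C-γ}
  F-δ: {C-δ}
No single site covers all 4 demand points.
But {F-α, F-γ} covers everything, so the minimum is 2.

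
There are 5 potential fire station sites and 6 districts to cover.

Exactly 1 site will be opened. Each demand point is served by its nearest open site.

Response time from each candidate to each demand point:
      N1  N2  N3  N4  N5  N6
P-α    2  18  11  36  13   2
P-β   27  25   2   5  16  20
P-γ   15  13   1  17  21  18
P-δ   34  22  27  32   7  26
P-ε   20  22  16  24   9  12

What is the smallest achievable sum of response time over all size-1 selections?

82

Open {P-α}.
  N1→P-α 2, N2→P-α 18, N3→P-α 11, N4→P-α 36, N5→P-α 13, N6→P-α 2  ⇒ total 82.
Compare {P-γ}: total 85.
Compare {P-β}: total 95.
No size-1 selection does better; minimum is 82.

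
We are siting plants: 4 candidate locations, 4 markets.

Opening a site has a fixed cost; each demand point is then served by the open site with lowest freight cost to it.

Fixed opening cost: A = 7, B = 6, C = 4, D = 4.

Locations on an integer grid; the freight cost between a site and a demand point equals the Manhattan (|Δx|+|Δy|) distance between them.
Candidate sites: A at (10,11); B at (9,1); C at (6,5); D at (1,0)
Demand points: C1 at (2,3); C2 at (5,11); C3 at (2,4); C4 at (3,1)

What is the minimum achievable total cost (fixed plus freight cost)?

27

Open {C, D}: assign each demand point to its cheapest open site.
  C1→D 4, C2→C 7, C3→C 5, C4→D 3
  freight cost 19, fixed 8 → total 27.
Compare {A, D}: freight cost 17 + fixed 11 = 28.
Compare {C}: freight cost 25 + fixed 4 = 29.
Compare {D}: freight cost 27 + fixed 4 = 31.
All other subsets cost ≥ 28. Minimum total cost: 27.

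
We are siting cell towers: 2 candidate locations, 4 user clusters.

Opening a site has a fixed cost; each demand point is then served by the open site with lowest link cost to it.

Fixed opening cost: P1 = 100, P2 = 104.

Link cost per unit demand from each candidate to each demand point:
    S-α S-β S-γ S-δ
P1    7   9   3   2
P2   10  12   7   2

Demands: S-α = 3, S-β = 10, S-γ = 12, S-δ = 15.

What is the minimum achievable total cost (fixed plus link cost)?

277

Open {P1}: assign each demand point to its cheapest open site.
  S-α→P1 3×7=21, S-β→P1 10×9=90, S-γ→P1 12×3=36, S-δ→P1 15×2=30
  link cost 177, fixed 100 → total 277.
Compare {P2}: link cost 264 + fixed 104 = 368.
Compare {P1, P2}: link cost 177 + fixed 204 = 381.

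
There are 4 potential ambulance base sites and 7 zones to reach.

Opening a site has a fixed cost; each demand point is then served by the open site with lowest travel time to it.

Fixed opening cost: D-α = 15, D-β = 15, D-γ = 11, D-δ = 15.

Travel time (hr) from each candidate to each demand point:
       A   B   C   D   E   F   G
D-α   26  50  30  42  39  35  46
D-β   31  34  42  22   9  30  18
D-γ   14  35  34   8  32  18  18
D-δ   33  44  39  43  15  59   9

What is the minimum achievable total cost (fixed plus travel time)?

Open {D-γ, D-δ}: assign each demand point to its cheapest open site.
  A→D-γ 14, B→D-γ 35, C→D-γ 34, D→D-γ 8, E→D-δ 15, F→D-γ 18, G→D-δ 9
  travel time 133, fixed 26 → total 159.
Compare {D-β, D-γ}: travel time 135 + fixed 26 = 161.
Compare {D-β, D-γ, D-δ}: travel time 126 + fixed 41 = 167.
Compare {D-γ}: travel time 159 + fixed 11 = 170.
All other subsets cost ≥ 161. Minimum total cost: 159.

159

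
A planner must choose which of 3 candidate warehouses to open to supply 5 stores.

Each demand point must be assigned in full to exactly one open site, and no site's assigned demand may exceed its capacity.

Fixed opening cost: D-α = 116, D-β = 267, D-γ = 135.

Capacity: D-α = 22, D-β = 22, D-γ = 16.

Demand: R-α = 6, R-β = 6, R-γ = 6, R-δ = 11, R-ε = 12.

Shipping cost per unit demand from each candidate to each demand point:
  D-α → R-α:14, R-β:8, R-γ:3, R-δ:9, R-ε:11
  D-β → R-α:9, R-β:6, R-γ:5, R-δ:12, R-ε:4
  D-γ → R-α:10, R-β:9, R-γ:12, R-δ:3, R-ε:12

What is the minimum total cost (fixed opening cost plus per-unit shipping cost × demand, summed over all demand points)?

719

Open {D-α, D-β, D-γ}; cheapest assignment that respects the capacities:
  D-α (cap 22, load 12): R-β, R-γ — cost 6×8 + 6×3 = 66
  D-β (cap 22, load 18): R-α, R-ε — cost 6×9 + 12×4 = 102
  D-γ (cap 16, load 11): R-δ — cost 11×3 = 33
  Shipping 201, fixed 518 → total 719.
  Any other capacity-feasible assignment to {D-α, D-β, D-γ} ships for at least 201.
Total demand is 41; every other set of sites either has combined capacity below 41 or cannot fit the demands without splitting one across sites, so {D-α, D-β, D-γ} is the only feasible choice of open sites. Minimum: 719.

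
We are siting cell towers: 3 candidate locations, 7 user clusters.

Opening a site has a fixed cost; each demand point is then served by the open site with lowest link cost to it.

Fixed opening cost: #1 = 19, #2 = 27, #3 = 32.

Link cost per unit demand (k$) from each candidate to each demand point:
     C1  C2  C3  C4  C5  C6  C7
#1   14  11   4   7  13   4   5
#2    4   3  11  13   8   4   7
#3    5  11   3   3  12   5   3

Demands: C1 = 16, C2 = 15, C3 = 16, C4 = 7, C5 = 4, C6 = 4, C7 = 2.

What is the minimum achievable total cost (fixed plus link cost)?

291

Open {#2, #3}: assign each demand point to its cheapest open site.
  C1→#2 16×4=64, C2→#2 15×3=45, C3→#3 16×3=48, C4→#3 7×3=21, C5→#2 4×8=32, C6→#2 4×4=16, C7→#3 2×3=6
  link cost 232, fixed 59 → total 291.
Compare {#1, #2, #3}: link cost 232 + fixed 78 = 310.
Compare {#1, #2}: link cost 280 + fixed 46 = 326.
Compare {#3}: link cost 388 + fixed 32 = 420.
All other subsets cost ≥ 310. Minimum total cost: 291.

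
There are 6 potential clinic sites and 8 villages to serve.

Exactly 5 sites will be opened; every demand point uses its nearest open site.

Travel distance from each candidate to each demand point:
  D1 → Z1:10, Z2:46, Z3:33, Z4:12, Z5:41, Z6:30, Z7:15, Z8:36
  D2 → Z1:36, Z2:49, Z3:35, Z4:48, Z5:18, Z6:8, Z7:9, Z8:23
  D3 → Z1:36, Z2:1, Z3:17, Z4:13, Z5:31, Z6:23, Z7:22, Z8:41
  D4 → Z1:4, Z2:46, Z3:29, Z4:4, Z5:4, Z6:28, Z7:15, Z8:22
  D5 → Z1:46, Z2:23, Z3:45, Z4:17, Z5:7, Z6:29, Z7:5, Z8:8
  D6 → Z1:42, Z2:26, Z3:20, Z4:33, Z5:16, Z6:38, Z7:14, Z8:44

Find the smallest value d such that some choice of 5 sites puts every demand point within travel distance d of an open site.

17

Open {D1, D2, D3, D4, D5}.
  Farthest demand point is Z3 at travel distance 17 (to D3); all others are ≤ 17.
With {D1, D2, D3, D5, D6} the worst case is 17.
With {D2, D3, D4, D5, D6} the worst case is 17.
No size-5 selection achieves below 17.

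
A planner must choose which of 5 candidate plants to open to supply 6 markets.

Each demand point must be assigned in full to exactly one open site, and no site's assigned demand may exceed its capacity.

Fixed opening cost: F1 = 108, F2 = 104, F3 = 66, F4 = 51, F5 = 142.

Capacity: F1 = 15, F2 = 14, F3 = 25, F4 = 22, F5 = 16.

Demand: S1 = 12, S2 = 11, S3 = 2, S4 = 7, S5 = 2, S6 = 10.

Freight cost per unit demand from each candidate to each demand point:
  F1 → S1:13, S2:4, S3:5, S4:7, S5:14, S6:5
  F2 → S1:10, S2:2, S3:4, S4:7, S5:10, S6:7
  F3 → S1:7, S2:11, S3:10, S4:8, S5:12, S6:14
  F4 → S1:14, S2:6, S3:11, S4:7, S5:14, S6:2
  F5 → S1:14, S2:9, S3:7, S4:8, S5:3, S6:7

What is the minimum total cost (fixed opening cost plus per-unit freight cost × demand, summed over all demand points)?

387

Open {F3, F4}; cheapest assignment that respects the capacities:
  F3 (cap 25, load 23): S1, S3, S4, S5 — cost 12×7 + 2×10 + 7×8 + 2×12 = 184
  F4 (cap 22, load 21): S2, S6 — cost 11×6 + 10×2 = 86
  Shipping 270, fixed 117 → total 387.
  Any other capacity-feasible assignment to {F3, F4} ships for at least 270.
Compare {F2, F3, F4}: its best feasible assignment gives total 428.
Compare {F1, F3, F4}: its best feasible assignment gives total 456.
Every other set of open sites that can feasibly serve all demand totals ≥ 428 even under its best assignment. Minimum: 387.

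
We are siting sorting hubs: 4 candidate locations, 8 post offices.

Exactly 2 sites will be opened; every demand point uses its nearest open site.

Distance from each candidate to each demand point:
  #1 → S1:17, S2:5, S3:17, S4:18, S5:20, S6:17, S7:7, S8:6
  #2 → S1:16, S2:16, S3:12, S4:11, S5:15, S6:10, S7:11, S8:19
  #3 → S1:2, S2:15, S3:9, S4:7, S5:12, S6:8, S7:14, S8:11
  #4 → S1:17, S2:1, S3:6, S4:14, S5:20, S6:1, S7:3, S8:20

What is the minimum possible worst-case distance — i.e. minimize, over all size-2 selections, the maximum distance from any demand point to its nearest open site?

Open {#1, #3}.
  Farthest demand point is S5 at distance 12 (to #3); all others are ≤ 12.
With {#3, #4} the worst case is 12.
With {#2, #3} the worst case is 15.
No size-2 selection achieves below 12.

12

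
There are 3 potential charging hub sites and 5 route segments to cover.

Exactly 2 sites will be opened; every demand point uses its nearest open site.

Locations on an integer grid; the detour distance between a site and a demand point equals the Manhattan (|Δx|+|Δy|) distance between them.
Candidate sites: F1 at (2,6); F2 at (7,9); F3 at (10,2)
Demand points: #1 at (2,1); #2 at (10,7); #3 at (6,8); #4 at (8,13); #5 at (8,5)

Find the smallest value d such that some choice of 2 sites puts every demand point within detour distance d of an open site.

Open {F1, F2}.
  Farthest demand point is #1 at detour distance 5 (to F1); all others are ≤ 5.
With {F2, F3} the worst case is 9.
With {F1, F3} the worst case is 13.
No size-2 selection achieves below 5.

5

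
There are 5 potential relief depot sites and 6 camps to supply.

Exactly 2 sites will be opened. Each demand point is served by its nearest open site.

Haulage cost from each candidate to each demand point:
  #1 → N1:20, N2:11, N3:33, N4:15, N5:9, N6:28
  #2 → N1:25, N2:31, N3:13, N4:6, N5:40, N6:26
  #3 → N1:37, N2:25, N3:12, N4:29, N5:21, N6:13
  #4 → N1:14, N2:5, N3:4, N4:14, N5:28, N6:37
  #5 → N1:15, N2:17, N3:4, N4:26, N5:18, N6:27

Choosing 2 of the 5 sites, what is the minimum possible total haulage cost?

71

Open {#3, #4}.
  N1→#4 14, N2→#4 5, N3→#4 4, N4→#4 14, N5→#3 21, N6→#3 13  ⇒ total 71.
Compare {#1, #4}: total 74.
Compare {#1, #3}: total 80.
No size-2 selection does better; minimum is 71.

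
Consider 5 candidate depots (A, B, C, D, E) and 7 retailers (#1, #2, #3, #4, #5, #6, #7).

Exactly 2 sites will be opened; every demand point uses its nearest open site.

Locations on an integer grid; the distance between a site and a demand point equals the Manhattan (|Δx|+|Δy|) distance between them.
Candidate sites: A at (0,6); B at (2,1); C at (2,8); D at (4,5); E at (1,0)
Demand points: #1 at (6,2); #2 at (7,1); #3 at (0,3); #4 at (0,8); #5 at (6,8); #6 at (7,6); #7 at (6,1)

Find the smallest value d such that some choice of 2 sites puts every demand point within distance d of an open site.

7

Open {A, D}.
  Farthest demand point is #2 at distance 7 (to D); all others are ≤ 7.
With {B, C} the worst case is 7.
With {B, D} the worst case is 7.
No size-2 selection achieves below 7.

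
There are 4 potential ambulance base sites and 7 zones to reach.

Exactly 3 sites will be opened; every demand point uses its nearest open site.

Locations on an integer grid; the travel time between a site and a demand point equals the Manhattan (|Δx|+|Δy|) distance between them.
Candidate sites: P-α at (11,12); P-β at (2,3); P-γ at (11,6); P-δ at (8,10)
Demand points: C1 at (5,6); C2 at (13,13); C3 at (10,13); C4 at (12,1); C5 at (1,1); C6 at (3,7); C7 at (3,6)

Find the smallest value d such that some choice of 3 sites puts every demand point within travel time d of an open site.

6

Open {P-α, P-β, P-γ}.
  Farthest demand point is C1 at travel time 6 (to P-β); all others are ≤ 6.
With {P-β, P-γ, P-δ} the worst case is 8.
With {P-α, P-β, P-δ} the worst case is 12.
No size-3 selection achieves below 6.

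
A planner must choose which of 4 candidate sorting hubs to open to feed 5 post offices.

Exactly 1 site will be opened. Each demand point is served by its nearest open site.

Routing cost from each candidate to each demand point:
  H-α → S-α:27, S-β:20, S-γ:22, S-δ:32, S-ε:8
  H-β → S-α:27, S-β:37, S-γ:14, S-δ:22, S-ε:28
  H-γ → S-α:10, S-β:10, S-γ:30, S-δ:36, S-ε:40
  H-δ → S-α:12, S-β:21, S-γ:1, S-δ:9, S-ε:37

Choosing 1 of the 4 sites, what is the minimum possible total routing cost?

Open {H-δ}.
  S-α→H-δ 12, S-β→H-δ 21, S-γ→H-δ 1, S-δ→H-δ 9, S-ε→H-δ 37  ⇒ total 80.
Compare {H-α}: total 109.
Compare {H-γ}: total 126.
No size-1 selection does better; minimum is 80.

80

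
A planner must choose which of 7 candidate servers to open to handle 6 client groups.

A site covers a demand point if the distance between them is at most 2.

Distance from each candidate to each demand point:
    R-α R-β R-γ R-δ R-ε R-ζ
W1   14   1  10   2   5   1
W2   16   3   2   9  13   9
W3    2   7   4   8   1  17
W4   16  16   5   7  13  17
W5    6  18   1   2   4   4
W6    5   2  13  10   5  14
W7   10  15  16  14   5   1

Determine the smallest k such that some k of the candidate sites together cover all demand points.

Coverage sets (demand points within 2 of each site):
  W1: {R-β, R-δ, R-ζ}
  W2: {R-γ}
  W3: {R-α, R-ε}
  W4: {}
  W5: {R-γ, R-δ}
  W6: {R-β}
  W7: {R-ζ}
No 2 sites suffice: every size-2 union leaves at least one demand point uncovered.
But {W1, W2, W3} covers everything, so the minimum is 3.

3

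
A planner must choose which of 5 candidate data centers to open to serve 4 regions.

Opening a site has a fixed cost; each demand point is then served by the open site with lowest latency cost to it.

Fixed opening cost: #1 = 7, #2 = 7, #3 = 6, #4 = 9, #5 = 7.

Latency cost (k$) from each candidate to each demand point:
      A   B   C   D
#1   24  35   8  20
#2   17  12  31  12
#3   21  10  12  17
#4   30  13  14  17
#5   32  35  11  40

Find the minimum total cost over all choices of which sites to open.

Open {#1, #2}: assign each demand point to its cheapest open site.
  A→#2 17, B→#2 12, C→#1 8, D→#2 12
  latency cost 49, fixed 14 → total 63.
Compare {#2, #3}: latency cost 51 + fixed 13 = 64.
Compare {#3}: latency cost 60 + fixed 6 = 66.
Compare {#2, #5}: latency cost 52 + fixed 14 = 66.
All other subsets cost ≥ 64. Minimum total cost: 63.

63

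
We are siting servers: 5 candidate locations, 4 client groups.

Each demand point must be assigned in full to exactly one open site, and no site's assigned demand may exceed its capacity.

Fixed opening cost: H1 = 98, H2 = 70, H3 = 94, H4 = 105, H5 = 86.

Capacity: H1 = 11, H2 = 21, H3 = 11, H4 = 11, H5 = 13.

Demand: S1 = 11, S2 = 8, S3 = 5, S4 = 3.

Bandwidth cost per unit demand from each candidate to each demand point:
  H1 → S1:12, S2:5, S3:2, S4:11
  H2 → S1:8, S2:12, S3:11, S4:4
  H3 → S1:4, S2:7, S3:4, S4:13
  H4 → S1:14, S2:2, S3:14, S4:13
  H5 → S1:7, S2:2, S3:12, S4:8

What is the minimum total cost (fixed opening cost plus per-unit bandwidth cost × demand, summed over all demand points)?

Open {H2, H5}; cheapest assignment that respects the capacities:
  H2 (cap 21, load 19): S1, S3, S4 — cost 11×8 + 5×11 + 3×4 = 155
  H5 (cap 13, load 8): S2 — cost 8×2 = 16
  Shipping 171, fixed 156 → total 327.
  Any other capacity-feasible assignment to {H2, H5} ships for at least 171.
Compare {H2, H4}: its best feasible assignment gives total 346.
Compare {H1, H2}: its best feasible assignment gives total 363.
Every other set of open sites that can feasibly serve all demand totals ≥ 346 even under its best assignment. Minimum: 327.

327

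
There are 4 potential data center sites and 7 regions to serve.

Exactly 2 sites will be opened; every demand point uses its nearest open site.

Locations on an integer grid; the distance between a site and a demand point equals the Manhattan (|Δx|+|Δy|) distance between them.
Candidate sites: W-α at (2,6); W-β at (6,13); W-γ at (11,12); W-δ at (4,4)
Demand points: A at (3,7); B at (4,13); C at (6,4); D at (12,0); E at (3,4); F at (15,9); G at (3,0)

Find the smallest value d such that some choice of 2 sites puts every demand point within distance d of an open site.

12

Open {W-γ, W-δ}.
  Farthest demand point is D at distance 12 (to W-δ); all others are ≤ 12.
With {W-α, W-γ} the worst case is 13.
With {W-β, W-δ} the worst case is 13.
No size-2 selection achieves below 12.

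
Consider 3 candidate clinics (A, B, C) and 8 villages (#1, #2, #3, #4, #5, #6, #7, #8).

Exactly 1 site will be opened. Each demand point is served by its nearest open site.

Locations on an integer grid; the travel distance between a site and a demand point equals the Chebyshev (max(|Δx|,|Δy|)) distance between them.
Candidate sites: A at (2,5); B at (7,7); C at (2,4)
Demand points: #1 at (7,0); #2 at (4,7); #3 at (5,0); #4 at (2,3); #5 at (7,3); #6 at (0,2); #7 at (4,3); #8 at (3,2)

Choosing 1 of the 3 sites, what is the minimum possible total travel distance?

Open {C}.
  #1→C 5, #2→C 3, #3→C 4, #4→C 1, #5→C 5, #6→C 2, #7→C 2, #8→C 2  ⇒ total 24.
Compare {A}: total 27.
Compare {B}: total 42.

24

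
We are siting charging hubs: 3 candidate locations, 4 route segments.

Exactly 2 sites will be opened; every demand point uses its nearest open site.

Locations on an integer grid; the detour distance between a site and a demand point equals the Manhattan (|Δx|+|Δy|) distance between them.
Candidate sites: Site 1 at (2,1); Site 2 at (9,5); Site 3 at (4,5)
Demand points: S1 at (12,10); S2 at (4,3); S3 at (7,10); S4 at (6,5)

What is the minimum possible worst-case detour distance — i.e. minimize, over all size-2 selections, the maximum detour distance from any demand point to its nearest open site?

8

Open {Site 1, Site 2}.
  Farthest demand point is S1 at detour distance 8 (to Site 2); all others are ≤ 8.
With {Site 2, Site 3} the worst case is 8.
With {Site 1, Site 3} the worst case is 13.
No size-2 selection achieves below 8.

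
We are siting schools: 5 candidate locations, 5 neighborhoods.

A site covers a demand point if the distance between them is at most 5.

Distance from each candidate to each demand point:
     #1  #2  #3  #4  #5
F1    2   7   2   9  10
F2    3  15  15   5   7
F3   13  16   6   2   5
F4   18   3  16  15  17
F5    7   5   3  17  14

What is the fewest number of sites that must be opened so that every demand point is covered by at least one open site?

3

Coverage sets (demand points within 5 of each site):
  F1: {#1, #3}
  F2: {#1, #4}
  F3: {#4, #5}
  F4: {#2}
  F5: {#2, #3}
No 2 sites suffice: every size-2 union leaves at least one demand point uncovered.
But {F1, F3, F4} covers everything, so the minimum is 3.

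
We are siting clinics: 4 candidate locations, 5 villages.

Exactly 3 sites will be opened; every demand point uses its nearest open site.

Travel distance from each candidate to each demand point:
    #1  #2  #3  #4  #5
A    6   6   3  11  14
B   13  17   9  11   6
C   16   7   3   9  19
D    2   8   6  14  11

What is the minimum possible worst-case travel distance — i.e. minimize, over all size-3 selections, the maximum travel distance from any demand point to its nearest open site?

9

Open {A, B, C}.
  Farthest demand point is #4 at travel distance 9 (to C); all others are ≤ 9.
With {B, C, D} the worst case is 9.
With {A, B, D} the worst case is 11.
No size-3 selection achieves below 9.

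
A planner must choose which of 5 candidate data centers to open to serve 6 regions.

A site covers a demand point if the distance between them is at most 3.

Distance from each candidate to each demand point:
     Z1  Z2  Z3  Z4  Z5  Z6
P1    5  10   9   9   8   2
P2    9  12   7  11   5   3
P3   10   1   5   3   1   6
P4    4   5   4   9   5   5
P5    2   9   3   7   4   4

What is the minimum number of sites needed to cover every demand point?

3

Coverage sets (demand points within 3 of each site):
  P1: {Z6}
  P2: {Z6}
  P3: {Z2, Z4, Z5}
  P4: {}
  P5: {Z1, Z3}
No 2 sites suffice: every size-2 union leaves at least one demand point uncovered.
But {P1, P3, P5} covers everything, so the minimum is 3.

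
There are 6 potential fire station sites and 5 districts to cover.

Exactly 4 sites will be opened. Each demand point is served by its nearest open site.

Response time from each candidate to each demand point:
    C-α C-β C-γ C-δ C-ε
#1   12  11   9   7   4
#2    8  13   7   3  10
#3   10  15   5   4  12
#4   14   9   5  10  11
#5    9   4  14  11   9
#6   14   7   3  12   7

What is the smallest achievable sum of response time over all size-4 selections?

Open {#1, #2, #5, #6}.
  C-α→#2 8, C-β→#5 4, C-γ→#6 3, C-δ→#2 3, C-ε→#1 4  ⇒ total 22.
Compare {#1, #2, #3, #5}: total 24.
Compare {#1, #2, #4, #5}: total 24.
No size-4 selection does better; minimum is 22.

22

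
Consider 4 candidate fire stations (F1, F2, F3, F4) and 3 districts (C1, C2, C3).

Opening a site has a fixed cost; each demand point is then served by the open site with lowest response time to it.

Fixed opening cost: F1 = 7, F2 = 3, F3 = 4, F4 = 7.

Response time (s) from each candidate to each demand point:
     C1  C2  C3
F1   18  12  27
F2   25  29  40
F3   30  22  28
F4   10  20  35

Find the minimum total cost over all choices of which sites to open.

Open {F1, F4}: assign each demand point to its cheapest open site.
  C1→F4 10, C2→F1 12, C3→F1 27
  response time 49, fixed 14 → total 63.
Compare {F1}: response time 57 + fixed 7 = 64.
Compare {F1, F2, F4}: response time 49 + fixed 17 = 66.
Compare {F1, F2}: response time 57 + fixed 10 = 67.
All other subsets cost ≥ 64. Minimum total cost: 63.

63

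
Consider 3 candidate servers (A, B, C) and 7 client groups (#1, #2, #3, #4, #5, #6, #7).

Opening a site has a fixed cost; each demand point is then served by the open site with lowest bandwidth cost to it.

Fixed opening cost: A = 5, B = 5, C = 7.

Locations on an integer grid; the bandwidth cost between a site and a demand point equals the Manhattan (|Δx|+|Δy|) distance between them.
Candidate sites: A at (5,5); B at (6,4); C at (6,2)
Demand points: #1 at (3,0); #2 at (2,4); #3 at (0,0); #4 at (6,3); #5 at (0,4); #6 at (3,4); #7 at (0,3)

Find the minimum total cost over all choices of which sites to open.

43

Open {B}: assign each demand point to its cheapest open site.
  #1→B 7, #2→B 4, #3→B 10, #4→B 1, #5→B 6, #6→B 3, #7→B 7
  bandwidth cost 38, fixed 5 → total 43.
Compare {A}: bandwidth cost 40 + fixed 5 = 45.
Compare {A, C}: bandwidth cost 34 + fixed 12 = 46.
Compare {B, C}: bandwidth cost 34 + fixed 12 = 46.
All other subsets cost ≥ 45. Minimum total cost: 43.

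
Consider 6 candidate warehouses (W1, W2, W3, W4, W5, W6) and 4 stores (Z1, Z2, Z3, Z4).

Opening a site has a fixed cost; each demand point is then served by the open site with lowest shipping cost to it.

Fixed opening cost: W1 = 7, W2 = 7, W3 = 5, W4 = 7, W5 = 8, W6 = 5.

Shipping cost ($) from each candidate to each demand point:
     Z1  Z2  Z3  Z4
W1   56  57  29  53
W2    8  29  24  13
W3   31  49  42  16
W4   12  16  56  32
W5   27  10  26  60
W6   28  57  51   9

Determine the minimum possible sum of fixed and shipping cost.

Open {W2, W5}: assign each demand point to its cheapest open site.
  Z1→W2 8, Z2→W5 10, Z3→W2 24, Z4→W2 13
  shipping cost 55, fixed 15 → total 70.
Compare {W2, W5, W6}: shipping cost 51 + fixed 20 = 71.
Compare {W2, W4}: shipping cost 61 + fixed 14 = 75.
Compare {W2, W3, W5}: shipping cost 55 + fixed 20 = 75.
All other subsets cost ≥ 71. Minimum total cost: 70.

70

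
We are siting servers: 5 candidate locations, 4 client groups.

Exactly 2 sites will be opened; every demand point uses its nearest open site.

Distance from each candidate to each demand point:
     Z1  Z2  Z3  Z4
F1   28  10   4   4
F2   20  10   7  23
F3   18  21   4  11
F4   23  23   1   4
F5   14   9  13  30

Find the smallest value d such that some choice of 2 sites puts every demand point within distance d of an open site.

Open {F1, F5}.
  Farthest demand point is Z1 at distance 14 (to F5); all others are ≤ 14.
With {F3, F5} the worst case is 14.
With {F4, F5} the worst case is 14.
No size-2 selection achieves below 14.

14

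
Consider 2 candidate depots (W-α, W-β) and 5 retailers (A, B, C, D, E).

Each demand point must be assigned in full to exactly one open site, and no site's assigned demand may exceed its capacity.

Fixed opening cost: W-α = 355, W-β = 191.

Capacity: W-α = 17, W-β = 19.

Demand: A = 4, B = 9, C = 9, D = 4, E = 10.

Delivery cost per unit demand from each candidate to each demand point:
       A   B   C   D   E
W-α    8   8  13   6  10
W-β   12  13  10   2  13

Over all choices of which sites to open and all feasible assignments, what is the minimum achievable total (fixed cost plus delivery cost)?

Open {W-α, W-β}; cheapest assignment that respects the capacities:
  W-α (cap 17, load 17): A, B, D — cost 4×8 + 9×8 + 4×6 = 128
  W-β (cap 19, load 19): C, E — cost 9×10 + 10×13 = 220
  Shipping 348, fixed 546 → total 894.
  Any other capacity-feasible assignment to {W-α, W-β} ships for at least 348.
Total demand is 36 and no other set of sites has combined capacity ≥ 36, so {W-α, W-β} is the only feasible choice of open sites. Minimum: 894.

894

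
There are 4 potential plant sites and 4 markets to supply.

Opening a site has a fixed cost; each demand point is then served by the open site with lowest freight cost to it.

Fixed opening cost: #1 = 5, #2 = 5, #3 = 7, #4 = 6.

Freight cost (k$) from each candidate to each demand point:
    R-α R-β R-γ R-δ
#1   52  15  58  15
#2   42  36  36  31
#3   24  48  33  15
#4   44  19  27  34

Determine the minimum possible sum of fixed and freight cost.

Open {#3, #4}: assign each demand point to its cheapest open site.
  R-α→#3 24, R-β→#4 19, R-γ→#4 27, R-δ→#3 15
  freight cost 85, fixed 13 → total 98.
Compare {#1, #3}: freight cost 87 + fixed 12 = 99.
Compare {#1, #3, #4}: freight cost 81 + fixed 18 = 99.
Compare {#2, #3, #4}: freight cost 85 + fixed 18 = 103.
All other subsets cost ≥ 99. Minimum total cost: 98.

98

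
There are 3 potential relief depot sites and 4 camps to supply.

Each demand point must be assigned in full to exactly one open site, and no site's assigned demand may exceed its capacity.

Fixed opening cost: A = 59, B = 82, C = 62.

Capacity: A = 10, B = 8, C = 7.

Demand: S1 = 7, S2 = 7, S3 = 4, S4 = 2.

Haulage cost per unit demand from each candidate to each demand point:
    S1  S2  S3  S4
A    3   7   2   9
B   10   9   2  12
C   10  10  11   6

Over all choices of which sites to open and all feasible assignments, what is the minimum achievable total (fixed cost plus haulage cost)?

320

Open {A, B, C}; cheapest assignment that respects the capacities:
  A (cap 10, load 9): S1, S4 — cost 7×3 + 2×9 = 39
  B (cap 8, load 4): S3 — cost 4×2 = 8
  C (cap 7, load 7): S2 — cost 7×10 = 70
  Shipping 117, fixed 203 → total 320.
  Any other capacity-feasible assignment to {A, B, C} ships for at least 117.
Total demand is 20 and no other set of sites has combined capacity ≥ 20, so {A, B, C} is the only feasible choice of open sites. Minimum: 320.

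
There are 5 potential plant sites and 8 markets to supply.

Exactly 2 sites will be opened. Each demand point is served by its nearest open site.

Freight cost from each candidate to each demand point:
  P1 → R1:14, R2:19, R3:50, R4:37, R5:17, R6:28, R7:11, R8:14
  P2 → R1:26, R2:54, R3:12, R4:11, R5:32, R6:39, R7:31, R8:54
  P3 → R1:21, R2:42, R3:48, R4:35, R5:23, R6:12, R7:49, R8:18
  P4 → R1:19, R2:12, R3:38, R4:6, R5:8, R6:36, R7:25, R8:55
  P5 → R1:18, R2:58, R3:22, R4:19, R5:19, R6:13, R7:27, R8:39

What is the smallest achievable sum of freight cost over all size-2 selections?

126

Open {P1, P2}.
  R1→P1 14, R2→P1 19, R3→P2 12, R4→P2 11, R5→P1 17, R6→P1 28, R7→P1 11, R8→P1 14  ⇒ total 126.
Compare {P1, P5}: total 129.
Compare {P1, P4}: total 131.
No size-2 selection does better; minimum is 126.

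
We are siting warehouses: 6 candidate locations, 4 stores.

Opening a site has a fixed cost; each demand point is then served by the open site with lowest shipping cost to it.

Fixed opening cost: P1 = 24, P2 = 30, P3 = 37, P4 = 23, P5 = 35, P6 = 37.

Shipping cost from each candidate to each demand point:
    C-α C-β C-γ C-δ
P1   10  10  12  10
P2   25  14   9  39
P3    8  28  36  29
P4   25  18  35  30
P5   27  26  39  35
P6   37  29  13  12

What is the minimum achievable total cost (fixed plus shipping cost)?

Open {P1}: assign each demand point to its cheapest open site.
  C-α→P1 10, C-β→P1 10, C-γ→P1 12, C-δ→P1 10
  shipping cost 42, fixed 24 → total 66.
Compare {P1, P4}: shipping cost 42 + fixed 47 = 89.
Compare {P1, P2}: shipping cost 39 + fixed 54 = 93.
Compare {P1, P3}: shipping cost 40 + fixed 61 = 101.
All other subsets cost ≥ 89. Minimum total cost: 66.

66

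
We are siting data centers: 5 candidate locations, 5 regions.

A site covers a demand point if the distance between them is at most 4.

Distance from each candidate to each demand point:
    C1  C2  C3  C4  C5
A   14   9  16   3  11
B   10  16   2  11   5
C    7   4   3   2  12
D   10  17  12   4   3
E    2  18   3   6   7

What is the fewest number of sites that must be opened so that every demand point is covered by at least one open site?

Coverage sets (demand points within 4 of each site):
  A: {C4}
  B: {C3}
  C: {C2, C3, C4}
  D: {C4, C5}
  E: {C1, C3}
No 2 sites suffice: every size-2 union leaves at least one demand point uncovered.
But {C, D, E} covers everything, so the minimum is 3.

3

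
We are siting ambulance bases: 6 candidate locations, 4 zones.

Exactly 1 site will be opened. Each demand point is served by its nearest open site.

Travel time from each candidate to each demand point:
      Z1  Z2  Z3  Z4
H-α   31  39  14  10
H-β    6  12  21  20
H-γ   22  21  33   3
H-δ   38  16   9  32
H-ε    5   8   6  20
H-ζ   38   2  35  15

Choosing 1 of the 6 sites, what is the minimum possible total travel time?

39

Open {H-ε}.
  Z1→H-ε 5, Z2→H-ε 8, Z3→H-ε 6, Z4→H-ε 20  ⇒ total 39.
Compare {H-β}: total 59.
Compare {H-γ}: total 79.
No size-1 selection does better; minimum is 39.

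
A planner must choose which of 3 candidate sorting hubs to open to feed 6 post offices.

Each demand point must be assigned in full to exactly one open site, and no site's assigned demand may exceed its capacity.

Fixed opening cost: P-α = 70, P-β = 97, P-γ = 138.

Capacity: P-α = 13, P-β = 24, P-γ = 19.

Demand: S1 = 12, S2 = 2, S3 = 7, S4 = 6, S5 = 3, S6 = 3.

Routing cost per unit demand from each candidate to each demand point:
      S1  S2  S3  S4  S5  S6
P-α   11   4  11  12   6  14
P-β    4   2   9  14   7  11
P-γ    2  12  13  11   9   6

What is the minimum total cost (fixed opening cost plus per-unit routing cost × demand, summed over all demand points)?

Open {P-α, P-β}; cheapest assignment that respects the capacities:
  P-α (cap 13, load 9): S4, S5 — cost 6×12 + 3×6 = 90
  P-β (cap 24, load 24): S1, S2, S3, S6 — cost 12×4 + 2×2 + 7×9 + 3×11 = 148
  Shipping 238, fixed 167 → total 405.
  Any other capacity-feasible assignment to {P-α, P-β} ships for at least 238.
Compare {P-β, P-γ}: its best feasible assignment gives total 446.
Compare {P-α, P-β, P-γ}: its best feasible assignment gives total 504.
Every other set of open sites that can feasibly serve all demand totals ≥ 446 even under its best assignment. Minimum: 405.

405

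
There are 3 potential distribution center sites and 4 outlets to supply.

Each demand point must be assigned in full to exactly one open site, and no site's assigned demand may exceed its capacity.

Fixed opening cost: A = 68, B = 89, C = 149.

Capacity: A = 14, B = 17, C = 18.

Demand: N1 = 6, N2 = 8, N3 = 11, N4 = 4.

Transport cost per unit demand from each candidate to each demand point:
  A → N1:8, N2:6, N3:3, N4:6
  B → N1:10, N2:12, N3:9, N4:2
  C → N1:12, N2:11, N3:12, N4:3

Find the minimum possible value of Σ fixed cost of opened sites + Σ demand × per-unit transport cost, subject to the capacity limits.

Open {A, B}; cheapest assignment that respects the capacities:
  A (cap 14, load 14): N1, N2 — cost 6×8 + 8×6 = 96
  B (cap 17, load 15): N3, N4 — cost 11×9 + 4×2 = 107
  Shipping 203, fixed 157 → total 360.
  Any other capacity-feasible assignment to {A, B} ships for at least 203.
Compare {A, C}: its best feasible assignment gives total 422.
Compare {A, B, C}: its best feasible assignment gives total 495.
Every other set of open sites that can feasibly serve all demand totals ≥ 422 even under its best assignment. Minimum: 360.

360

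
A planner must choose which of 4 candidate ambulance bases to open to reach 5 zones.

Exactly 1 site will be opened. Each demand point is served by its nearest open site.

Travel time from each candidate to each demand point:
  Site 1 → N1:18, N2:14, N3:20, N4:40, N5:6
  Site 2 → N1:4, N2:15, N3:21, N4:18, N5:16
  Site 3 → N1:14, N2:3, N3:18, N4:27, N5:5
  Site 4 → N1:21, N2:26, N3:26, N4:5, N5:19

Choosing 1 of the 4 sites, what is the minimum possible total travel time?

Open {Site 3}.
  N1→Site 3 14, N2→Site 3 3, N3→Site 3 18, N4→Site 3 27, N5→Site 3 5  ⇒ total 67.
Compare {Site 2}: total 74.
Compare {Site 4}: total 97.
No size-1 selection does better; minimum is 67.

67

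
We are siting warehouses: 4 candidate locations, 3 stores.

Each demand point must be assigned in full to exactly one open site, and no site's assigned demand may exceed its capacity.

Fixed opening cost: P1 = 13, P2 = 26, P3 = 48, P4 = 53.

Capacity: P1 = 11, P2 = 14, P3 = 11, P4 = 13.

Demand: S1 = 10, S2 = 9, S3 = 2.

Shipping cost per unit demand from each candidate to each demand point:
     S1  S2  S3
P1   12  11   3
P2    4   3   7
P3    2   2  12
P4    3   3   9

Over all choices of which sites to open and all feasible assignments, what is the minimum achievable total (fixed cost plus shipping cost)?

135

Open {P2, P3}; cheapest assignment that respects the capacities:
  P2 (cap 14, load 11): S2, S3 — cost 9×3 + 2×7 = 41
  P3 (cap 11, load 10): S1 — cost 10×2 = 20
  Shipping 61, fixed 74 → total 135.
  Any other capacity-feasible assignment to {P2, P3} ships for at least 61.
Compare {P1, P2, P3}: its best feasible assignment gives total 140.
Compare {P2, P4}: its best feasible assignment gives total 150.
Every other set of open sites that can feasibly serve all demand totals ≥ 140 even under its best assignment. Minimum: 135.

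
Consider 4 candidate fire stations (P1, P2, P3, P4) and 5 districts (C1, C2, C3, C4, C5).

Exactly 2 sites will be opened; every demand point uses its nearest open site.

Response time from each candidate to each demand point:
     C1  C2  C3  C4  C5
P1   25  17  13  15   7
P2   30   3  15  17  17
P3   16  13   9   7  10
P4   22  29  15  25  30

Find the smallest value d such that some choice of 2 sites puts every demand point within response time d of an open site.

16

Open {P1, P3}.
  Farthest demand point is C1 at response time 16 (to P3); all others are ≤ 16.
With {P2, P3} the worst case is 16.
With {P3, P4} the worst case is 16.
No size-2 selection achieves below 16.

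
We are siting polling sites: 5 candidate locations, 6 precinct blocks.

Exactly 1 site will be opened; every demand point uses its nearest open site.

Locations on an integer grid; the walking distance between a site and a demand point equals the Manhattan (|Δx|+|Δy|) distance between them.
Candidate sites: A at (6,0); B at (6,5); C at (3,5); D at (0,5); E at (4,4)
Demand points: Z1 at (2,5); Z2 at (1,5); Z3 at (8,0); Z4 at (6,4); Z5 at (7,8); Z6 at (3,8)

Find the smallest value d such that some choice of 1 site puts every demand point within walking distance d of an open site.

Open {B}.
  Farthest demand point is Z3 at walking distance 7 (to B); all others are ≤ 7.
With {E} the worst case is 8.
With {C} the worst case is 10.
No size-1 selection achieves below 7.

7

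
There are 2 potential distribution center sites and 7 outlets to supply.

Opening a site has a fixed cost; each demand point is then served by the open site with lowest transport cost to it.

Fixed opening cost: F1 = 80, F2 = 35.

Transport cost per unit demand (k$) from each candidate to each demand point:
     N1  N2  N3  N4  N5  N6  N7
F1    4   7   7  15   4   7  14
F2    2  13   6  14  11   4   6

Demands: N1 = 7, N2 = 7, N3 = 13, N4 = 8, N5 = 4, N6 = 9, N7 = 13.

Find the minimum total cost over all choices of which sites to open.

Open {F2}: assign each demand point to its cheapest open site.
  N1→F2 7×2=14, N2→F2 7×13=91, N3→F2 13×6=78, N4→F2 8×14=112, N5→F2 4×11=44, N6→F2 9×4=36, N7→F2 13×6=78
  transport cost 453, fixed 35 → total 488.
Compare {F1, F2}: transport cost 383 + fixed 115 = 498.
Compare {F1}: transport cost 549 + fixed 80 = 629.

488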